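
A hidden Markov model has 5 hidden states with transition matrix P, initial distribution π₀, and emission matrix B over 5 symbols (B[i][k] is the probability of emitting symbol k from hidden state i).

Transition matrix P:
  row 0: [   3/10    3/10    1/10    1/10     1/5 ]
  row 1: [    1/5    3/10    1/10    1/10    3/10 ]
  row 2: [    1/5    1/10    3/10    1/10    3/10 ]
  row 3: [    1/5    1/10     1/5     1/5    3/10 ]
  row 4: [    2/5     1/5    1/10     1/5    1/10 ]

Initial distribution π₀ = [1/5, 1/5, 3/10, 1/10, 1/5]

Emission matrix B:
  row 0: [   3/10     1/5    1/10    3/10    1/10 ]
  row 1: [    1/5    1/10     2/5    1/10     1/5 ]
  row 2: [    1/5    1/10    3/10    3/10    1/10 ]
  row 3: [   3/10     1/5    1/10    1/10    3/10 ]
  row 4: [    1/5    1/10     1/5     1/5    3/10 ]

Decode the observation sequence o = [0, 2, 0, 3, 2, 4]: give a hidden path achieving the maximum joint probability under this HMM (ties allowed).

path = [0, 1, 4, 0, 1, 4]

t=0: δ = [6.000e-02, 4.000e-02, 6.000e-02, 3.000e-02, 4.000e-02]  (obs o_0=0)
t=1: δ = [1.800e-03, 7.200e-03, 5.400e-03, 8.000e-04, 3.600e-03]  ψ = [0, 0, 2, 4, 2]  (obs o_1=2)
t=2: δ = [4.320e-04, 4.320e-04, 3.240e-04, 2.160e-04, 4.320e-04]  ψ = [1, 1, 2, 1, 1]  (obs o_2=0)
t=3: δ = [5.184e-05, 1.296e-05, 2.916e-05, 8.640e-06, 2.592e-05]  ψ = [4, 0, 2, 4, 1]  (obs o_3=3)
t=4: δ = [1.555e-06, 6.221e-06, 2.624e-06, 5.184e-07, 2.074e-06]  ψ = [0, 0, 2, 0, 0]  (obs o_4=2)
t=5: δ = [1.244e-07, 3.732e-07, 7.873e-08, 1.866e-07, 5.599e-07]  ψ = [1, 1, 2, 1, 1]  (obs o_5=4)
backtrack: best end state = 4; path = [0, 1, 4, 0, 1, 4]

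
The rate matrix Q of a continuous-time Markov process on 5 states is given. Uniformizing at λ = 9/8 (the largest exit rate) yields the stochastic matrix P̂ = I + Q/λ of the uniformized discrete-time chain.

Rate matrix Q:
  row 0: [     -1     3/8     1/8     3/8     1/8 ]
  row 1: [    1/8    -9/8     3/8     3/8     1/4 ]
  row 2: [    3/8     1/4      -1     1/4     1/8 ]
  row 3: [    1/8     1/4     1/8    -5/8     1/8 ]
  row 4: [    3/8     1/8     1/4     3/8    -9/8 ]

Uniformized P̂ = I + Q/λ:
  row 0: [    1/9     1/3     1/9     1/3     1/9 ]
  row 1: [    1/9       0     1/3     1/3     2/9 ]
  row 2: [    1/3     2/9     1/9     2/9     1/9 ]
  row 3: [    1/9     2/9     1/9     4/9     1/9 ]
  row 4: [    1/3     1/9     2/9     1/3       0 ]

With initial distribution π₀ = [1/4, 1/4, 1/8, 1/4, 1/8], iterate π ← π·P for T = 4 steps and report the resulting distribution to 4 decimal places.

t=0: π = [0.2500, 0.2500, 0.1250, 0.2500, 0.1250]
t=1: π = [0.1667, 0.1806, 0.1806, 0.3472, 0.1250]
t=2: π = [0.1790, 0.1867, 0.1651, 0.3519, 0.1173]
t=3: π = [0.1739, 0.1876, 0.1656, 0.3541, 0.1188]
t=4: π = [0.1743, 0.1867, 0.1660, 0.3543, 0.1188]

π = [0.1743, 0.1867, 0.1660, 0.3543, 0.1188]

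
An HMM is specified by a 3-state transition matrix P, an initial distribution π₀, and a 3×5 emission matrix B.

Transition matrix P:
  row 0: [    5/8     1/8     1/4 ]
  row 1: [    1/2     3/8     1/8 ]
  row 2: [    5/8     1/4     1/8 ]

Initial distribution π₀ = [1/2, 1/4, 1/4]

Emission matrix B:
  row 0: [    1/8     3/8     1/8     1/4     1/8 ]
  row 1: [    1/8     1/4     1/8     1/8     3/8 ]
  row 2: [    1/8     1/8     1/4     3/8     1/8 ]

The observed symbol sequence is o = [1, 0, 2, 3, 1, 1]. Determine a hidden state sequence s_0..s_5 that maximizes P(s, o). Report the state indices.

t=0: δ = [1.875e-01, 6.250e-02, 3.125e-02]  (obs o_0=1)
t=1: δ = [1.465e-02, 2.930e-03, 5.859e-03]  ψ = [0, 0, 0]  (obs o_1=0)
t=2: δ = [1.144e-03, 2.289e-04, 9.155e-04]  ψ = [0, 0, 0]  (obs o_2=2)
t=3: δ = [1.788e-04, 2.861e-05, 1.073e-04]  ψ = [0, 2, 0]  (obs o_3=3)
t=4: δ = [4.191e-05, 6.706e-06, 5.588e-06]  ψ = [0, 2, 0]  (obs o_4=1)
t=5: δ = [9.823e-06, 1.310e-06, 1.310e-06]  ψ = [0, 0, 0]  (obs o_5=1)
backtrack: best end state = 0; path = [0, 0, 0, 0, 0, 0]

path = [0, 0, 0, 0, 0, 0]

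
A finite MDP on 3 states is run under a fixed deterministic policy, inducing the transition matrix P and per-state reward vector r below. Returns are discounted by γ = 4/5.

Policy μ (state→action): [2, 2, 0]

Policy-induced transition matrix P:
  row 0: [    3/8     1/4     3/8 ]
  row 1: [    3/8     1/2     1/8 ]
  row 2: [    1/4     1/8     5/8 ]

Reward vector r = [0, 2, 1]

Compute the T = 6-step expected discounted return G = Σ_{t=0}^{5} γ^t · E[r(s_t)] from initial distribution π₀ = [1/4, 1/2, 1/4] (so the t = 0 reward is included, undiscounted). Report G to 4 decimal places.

G = 3.8468

t=0: π = [0.2500, 0.5000, 0.2500], E[r] = 1.2500, γ^t·E[r] = 1.250000, running G = 1.250000
t=1: π = [0.3438, 0.3438, 0.3125], E[r] = 1.0000, γ^t·E[r] = 0.800000, running G = 2.050000
t=2: π = [0.3359, 0.2969, 0.3672], E[r] = 0.9609, γ^t·E[r] = 0.615000, running G = 2.665000
t=3: π = [0.3291, 0.2783, 0.3926], E[r] = 0.9492, γ^t·E[r] = 0.486000, running G = 3.151000
t=4: π = [0.3259, 0.2705, 0.4036], E[r] = 0.9446, γ^t·E[r] = 0.386900, running G = 3.537900
t=5: π = [0.3246, 0.2672, 0.4083], E[r] = 0.9426, γ^t·E[r] = 0.308880, running G = 3.846780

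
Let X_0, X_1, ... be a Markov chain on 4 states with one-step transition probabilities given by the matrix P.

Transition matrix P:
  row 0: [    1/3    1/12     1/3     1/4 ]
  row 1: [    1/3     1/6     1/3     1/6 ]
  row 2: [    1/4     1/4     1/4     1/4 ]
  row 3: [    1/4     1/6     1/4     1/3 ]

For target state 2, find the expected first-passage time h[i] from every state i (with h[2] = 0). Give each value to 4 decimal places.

First-step conditioning: h[2] = 0; for i ≠ 2, h[i] = 1 + Σ_k P[i][k]·h[k].
  h[0] = 1 + 1/3·h[0] + 1/12·h[1] + 1/4·h[3]
  h[1] = 1 + 1/3·h[0] + 1/6·h[1] + 1/6·h[3]
  h[3] = 1 + 1/4·h[0] + 1/6·h[1] + 1/3·h[3]
Solving the 3×3 linear system over states ≠ 2 gives exactly h = [61/19, 121/38, 0, 7/2] (h[2] = 0 is the target).

h = [3.2105, 3.1842, 0.0000, 3.5000]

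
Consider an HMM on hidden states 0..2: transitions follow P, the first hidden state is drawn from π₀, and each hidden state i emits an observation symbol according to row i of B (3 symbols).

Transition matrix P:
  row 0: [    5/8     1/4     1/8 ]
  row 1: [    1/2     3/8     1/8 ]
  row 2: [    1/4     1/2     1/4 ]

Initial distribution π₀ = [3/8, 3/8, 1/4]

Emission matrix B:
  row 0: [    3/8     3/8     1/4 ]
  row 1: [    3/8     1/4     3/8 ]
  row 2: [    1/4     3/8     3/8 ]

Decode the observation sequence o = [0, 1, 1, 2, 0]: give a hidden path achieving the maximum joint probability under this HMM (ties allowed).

t=0: δ = [1.406e-01, 1.406e-01, 6.250e-02]  (obs o_0=0)
t=1: δ = [3.296e-02, 1.318e-02, 6.592e-03]  ψ = [0, 1, 0]  (obs o_1=1)
t=2: δ = [7.725e-03, 2.060e-03, 1.545e-03]  ψ = [0, 0, 0]  (obs o_2=1)
t=3: δ = [1.207e-03, 7.242e-04, 3.621e-04]  ψ = [0, 0, 0]  (obs o_3=2)
t=4: δ = [2.829e-04, 1.132e-04, 3.772e-05]  ψ = [0, 0, 0]  (obs o_4=0)
backtrack: best end state = 0; path = [0, 0, 0, 0, 0]

path = [0, 0, 0, 0, 0]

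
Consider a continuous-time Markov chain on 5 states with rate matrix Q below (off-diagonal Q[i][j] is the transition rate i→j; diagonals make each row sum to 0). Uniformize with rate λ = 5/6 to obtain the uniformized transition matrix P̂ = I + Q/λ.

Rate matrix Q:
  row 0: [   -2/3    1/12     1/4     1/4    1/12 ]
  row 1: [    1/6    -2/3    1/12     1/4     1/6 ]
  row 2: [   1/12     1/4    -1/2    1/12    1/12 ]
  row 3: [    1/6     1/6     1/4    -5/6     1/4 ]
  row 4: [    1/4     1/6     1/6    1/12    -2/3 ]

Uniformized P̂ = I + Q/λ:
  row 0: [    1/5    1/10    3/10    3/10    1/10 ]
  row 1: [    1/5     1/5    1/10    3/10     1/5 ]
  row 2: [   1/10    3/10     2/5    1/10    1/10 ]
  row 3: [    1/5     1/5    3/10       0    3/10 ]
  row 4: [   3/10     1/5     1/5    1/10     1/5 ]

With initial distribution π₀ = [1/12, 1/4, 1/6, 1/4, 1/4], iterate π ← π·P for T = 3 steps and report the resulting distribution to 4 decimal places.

t=0: π = [0.0833, 0.2500, 0.1667, 0.2500, 0.2500]
t=1: π = [0.2083, 0.2083, 0.2417, 0.1417, 0.2000]
t=2: π = [0.1958, 0.2033, 0.2625, 0.1692, 0.1692]
t=3: π = [0.1907, 0.2067, 0.2687, 0.1629, 0.1711]

π = [0.1907, 0.2067, 0.2687, 0.1629, 0.1711]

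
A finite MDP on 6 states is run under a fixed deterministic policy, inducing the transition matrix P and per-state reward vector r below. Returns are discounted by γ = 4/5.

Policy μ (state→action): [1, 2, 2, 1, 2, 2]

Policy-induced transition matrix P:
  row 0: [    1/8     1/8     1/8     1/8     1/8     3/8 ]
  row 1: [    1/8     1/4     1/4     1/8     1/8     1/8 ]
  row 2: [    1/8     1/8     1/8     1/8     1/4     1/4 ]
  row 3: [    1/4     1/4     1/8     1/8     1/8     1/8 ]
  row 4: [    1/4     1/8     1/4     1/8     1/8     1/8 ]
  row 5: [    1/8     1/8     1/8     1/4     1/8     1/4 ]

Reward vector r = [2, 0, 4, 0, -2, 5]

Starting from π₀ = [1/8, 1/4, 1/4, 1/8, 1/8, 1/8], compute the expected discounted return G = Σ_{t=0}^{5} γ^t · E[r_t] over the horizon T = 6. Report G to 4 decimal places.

t=0: π = [0.1250, 0.2500, 0.2500, 0.1250, 0.1250, 0.1250], E[r] = 1.6250, γ^t·E[r] = 1.625000, running G = 1.625000
t=1: π = [0.1563, 0.1719, 0.1719, 0.1406, 0.1563, 0.2031], E[r] = 1.7031, γ^t·E[r] = 1.362500, running G = 2.987500
t=2: π = [0.1621, 0.1641, 0.1660, 0.1504, 0.1465, 0.2109], E[r] = 1.7500, γ^t·E[r] = 1.120000, running G = 4.107500
t=3: π = [0.1621, 0.1643, 0.1638, 0.1514, 0.1458, 0.2126], E[r] = 1.7512, γ^t·E[r] = 0.896625, running G = 5.004125
t=4: π = [0.1621, 0.1645, 0.1638, 0.1516, 0.1455, 0.2126], E[r] = 1.7513, γ^t·E[r] = 0.717325, running G = 5.721450
t=5: π = [0.1621, 0.1645, 0.1637, 0.1516, 0.1455, 0.2126], E[r] = 1.7512, γ^t·E[r] = 0.573828, running G = 6.295278

G = 6.2953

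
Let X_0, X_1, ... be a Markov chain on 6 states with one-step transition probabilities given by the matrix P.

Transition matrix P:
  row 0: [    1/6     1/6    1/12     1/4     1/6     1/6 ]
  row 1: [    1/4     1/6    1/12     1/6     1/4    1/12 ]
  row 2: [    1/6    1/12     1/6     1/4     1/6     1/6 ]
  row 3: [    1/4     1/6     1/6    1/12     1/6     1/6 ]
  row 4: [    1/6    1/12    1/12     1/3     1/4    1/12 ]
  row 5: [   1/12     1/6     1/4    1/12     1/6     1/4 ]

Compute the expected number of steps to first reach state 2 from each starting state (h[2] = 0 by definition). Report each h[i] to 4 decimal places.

First-step conditioning: h[2] = 0; for i ≠ 2, h[i] = 1 + Σ_k P[i][k]·h[k].
  h[0] = 1 + 1/6·h[0] + 1/6·h[1] + 1/4·h[3] + 1/6·h[4] + 1/6·h[5]
  h[1] = 1 + 1/4·h[0] + 1/6·h[1] + 1/6·h[3] + 1/4·h[4] + 1/12·h[5]
  h[3] = 1 + 1/4·h[0] + 1/6·h[1] + 1/12·h[3] + 1/6·h[4] + 1/6·h[5]
  h[4] = 1 + 1/6·h[0] + 1/12·h[1] + 1/3·h[3] + 1/4·h[4] + 1/12·h[5]
  h[5] = 1 + 1/12·h[0] + 1/6·h[1] + 1/12·h[3] + 1/6·h[4] + 1/4·h[5]
Solving the 5×5 linear system over states ≠ 2 gives exactly h = [7448/929, 83616/10219, 0, 6916/929, 7500/929, 68096/10219] (h[2] = 0 is the target).

h = [8.0172, 8.1824, 0.0000, 7.4446, 8.0732, 6.6637]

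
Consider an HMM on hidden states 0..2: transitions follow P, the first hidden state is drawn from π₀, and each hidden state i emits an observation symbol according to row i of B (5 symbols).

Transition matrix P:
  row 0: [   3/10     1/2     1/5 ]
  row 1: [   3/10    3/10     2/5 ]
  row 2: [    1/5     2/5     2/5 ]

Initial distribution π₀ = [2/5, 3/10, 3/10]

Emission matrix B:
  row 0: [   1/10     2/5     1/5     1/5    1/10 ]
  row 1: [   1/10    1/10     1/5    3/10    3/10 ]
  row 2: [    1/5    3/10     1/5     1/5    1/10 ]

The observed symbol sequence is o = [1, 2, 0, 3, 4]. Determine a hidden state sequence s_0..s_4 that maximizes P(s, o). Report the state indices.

path = [0, 1, 2, 1, 1]

t=0: δ = [1.600e-01, 3.000e-02, 9.000e-02]  (obs o_0=1)
t=1: δ = [9.600e-03, 1.600e-02, 7.200e-03]  ψ = [0, 0, 2]  (obs o_1=2)
t=2: δ = [4.800e-04, 4.800e-04, 1.280e-03]  ψ = [1, 0, 1]  (obs o_2=0)
t=3: δ = [5.120e-05, 1.536e-04, 1.024e-04]  ψ = [2, 2, 2]  (obs o_3=3)
t=4: δ = [4.608e-06, 1.382e-05, 6.144e-06]  ψ = [1, 1, 1]  (obs o_4=4)
backtrack: best end state = 1; path = [0, 1, 2, 1, 1]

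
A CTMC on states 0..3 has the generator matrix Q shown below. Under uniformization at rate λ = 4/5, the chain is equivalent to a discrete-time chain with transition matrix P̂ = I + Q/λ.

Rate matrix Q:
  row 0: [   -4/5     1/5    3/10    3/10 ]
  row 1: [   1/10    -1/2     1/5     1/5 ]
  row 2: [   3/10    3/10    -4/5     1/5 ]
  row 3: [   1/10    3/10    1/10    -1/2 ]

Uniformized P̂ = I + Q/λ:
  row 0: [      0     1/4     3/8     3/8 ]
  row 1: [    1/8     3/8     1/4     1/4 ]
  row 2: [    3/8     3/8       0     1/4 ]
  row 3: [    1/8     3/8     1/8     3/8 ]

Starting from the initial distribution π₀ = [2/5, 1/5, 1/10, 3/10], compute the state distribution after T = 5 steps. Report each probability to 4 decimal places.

t=0: π = [0.4000, 0.2000, 0.1000, 0.3000]
t=1: π = [0.1000, 0.3250, 0.2375, 0.3375]
t=2: π = [0.1719, 0.3625, 0.1609, 0.3047]
t=3: π = [0.1438, 0.3535, 0.1932, 0.3096]
t=4: π = [0.1553, 0.3570, 0.1810, 0.3067]
t=5: π = [0.1508, 0.3556, 0.1858, 0.3077]

π = [0.1508, 0.3556, 0.1858, 0.3077]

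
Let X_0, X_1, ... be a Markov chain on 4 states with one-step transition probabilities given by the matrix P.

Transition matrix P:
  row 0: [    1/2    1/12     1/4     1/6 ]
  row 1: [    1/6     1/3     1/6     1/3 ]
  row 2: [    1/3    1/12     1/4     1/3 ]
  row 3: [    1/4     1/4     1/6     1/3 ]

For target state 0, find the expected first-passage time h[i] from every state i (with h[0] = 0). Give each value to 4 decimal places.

First-step conditioning: h[0] = 0; for i ≠ 0, h[i] = 1 + Σ_k P[i][k]·h[k].
  h[1] = 1 + 1/3·h[1] + 1/6·h[2] + 1/3·h[3]
  h[2] = 1 + 1/12·h[1] + 1/4·h[2] + 1/3·h[3]
  h[3] = 1 + 1/4·h[1] + 1/6·h[2] + 1/3·h[3]
Solving the 3×3 linear system over states ≠ 0 gives exactly h = [0, 396/89, 324/89, 363/89] (h[0] = 0 is the target).

h = [0.0000, 4.4494, 3.6404, 4.0787]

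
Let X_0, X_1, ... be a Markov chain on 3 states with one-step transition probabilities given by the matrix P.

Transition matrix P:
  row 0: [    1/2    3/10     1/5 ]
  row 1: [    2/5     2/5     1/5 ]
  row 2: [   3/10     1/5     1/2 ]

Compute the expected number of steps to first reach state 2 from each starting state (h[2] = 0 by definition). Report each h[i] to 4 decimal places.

h = [5.0000, 5.0000, 0.0000]

First-step conditioning: h[2] = 0; for i ≠ 2, h[i] = 1 + Σ_k P[i][k]·h[k].
  h[0] = 1 + 1/2·h[0] + 3/10·h[1]
  h[1] = 1 + 2/5·h[0] + 2/5·h[1]
Solving the 2×2 linear system over states ≠ 2 gives exactly h = [5, 5, 0] (h[2] = 0 is the target).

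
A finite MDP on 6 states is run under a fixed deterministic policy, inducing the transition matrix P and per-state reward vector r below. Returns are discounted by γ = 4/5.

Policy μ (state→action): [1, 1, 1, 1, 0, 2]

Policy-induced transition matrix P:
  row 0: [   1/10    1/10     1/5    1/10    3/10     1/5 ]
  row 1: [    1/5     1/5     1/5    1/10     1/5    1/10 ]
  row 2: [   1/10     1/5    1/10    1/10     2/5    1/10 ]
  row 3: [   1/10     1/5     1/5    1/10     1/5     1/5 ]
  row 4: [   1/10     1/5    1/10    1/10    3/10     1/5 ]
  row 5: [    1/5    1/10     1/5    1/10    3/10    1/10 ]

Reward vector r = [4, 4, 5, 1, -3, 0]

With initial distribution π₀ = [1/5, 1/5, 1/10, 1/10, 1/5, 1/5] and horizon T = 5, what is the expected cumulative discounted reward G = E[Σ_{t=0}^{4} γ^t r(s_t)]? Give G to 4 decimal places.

t=0: π = [0.2000, 0.2000, 0.1000, 0.1000, 0.2000, 0.2000], E[r] = 1.6000, γ^t·E[r] = 1.600000, running G = 1.600000
t=1: π = [0.1400, 0.1600, 0.1700, 0.1000, 0.2800, 0.1500], E[r] = 1.3100, γ^t·E[r] = 1.048000, running G = 2.648000
t=2: π = [0.1310, 0.1710, 0.1550, 0.1000, 0.2910, 0.1520], E[r] = 1.2100, γ^t·E[r] = 0.774400, running G = 3.422400
t=3: π = [0.1323, 0.1717, 0.1554, 0.1000, 0.2884, 0.1522], E[r] = 1.2278, γ^t·E[r] = 0.628634, running G = 4.051034
t=4: π = [0.1324, 0.1716, 0.1556, 0.1000, 0.2884, 0.1521], E[r] = 1.2288, γ^t·E[r] = 0.503296, running G = 4.554330

G = 4.5543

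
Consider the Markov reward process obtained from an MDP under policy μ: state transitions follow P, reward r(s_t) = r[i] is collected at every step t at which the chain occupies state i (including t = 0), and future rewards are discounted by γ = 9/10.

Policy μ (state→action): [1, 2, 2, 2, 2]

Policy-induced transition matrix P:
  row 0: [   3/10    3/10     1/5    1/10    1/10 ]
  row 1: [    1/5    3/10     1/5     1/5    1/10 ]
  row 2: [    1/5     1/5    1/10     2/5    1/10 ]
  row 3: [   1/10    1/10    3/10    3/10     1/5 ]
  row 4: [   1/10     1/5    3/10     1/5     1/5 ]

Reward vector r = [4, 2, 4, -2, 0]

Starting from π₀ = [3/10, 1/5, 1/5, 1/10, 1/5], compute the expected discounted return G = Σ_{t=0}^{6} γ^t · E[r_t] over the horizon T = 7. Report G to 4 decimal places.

G = 8.7708

t=0: π = [0.3000, 0.2000, 0.2000, 0.1000, 0.2000], E[r] = 2.2000, γ^t·E[r] = 2.200000, running G = 2.200000
t=1: π = [0.2000, 0.2400, 0.2100, 0.2200, 0.1300], E[r] = 1.6800, γ^t·E[r] = 1.512000, running G = 3.712000
t=2: π = [0.1850, 0.2220, 0.2140, 0.2440, 0.1350], E[r] = 1.5520, γ^t·E[r] = 1.257120, running G = 4.969120
t=3: π = [0.1806, 0.2163, 0.2165, 0.2487, 0.1379], E[r] = 1.5236, γ^t·E[r] = 1.110704, running G = 6.079824
t=4: π = [0.1794, 0.2148, 0.2170, 0.2501, 0.1387], E[r] = 1.5151, γ^t·E[r] = 0.994031, running G = 7.073855
t=5: π = [0.1791, 0.2144, 0.2172, 0.2505, 0.1389], E[r] = 1.5128, γ^t·E[r] = 0.893312, running G = 7.967167
t=6: π = [0.1790, 0.2143, 0.2172, 0.2506, 0.1389], E[r] = 1.5122, γ^t·E[r] = 0.803646, running G = 8.770814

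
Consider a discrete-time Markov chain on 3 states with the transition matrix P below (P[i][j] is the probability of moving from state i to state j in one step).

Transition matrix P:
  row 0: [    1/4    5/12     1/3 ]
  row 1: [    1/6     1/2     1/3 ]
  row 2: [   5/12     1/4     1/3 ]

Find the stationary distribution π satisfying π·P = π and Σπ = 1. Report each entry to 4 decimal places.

π = [0.2727, 0.3939, 0.3333]

Balance equations π_j = Σ_i π_i·P[i][j]:
  π_0 = 1/4·π_0 + 1/6·π_1 + 5/12·π_2
  π_1 = 5/12·π_0 + 1/2·π_1 + 1/4·π_2
  normalize: π_0 + π_1 + π_2 = 1
Solving the linear system gives exactly π = [3/11, 13/33, 1/3].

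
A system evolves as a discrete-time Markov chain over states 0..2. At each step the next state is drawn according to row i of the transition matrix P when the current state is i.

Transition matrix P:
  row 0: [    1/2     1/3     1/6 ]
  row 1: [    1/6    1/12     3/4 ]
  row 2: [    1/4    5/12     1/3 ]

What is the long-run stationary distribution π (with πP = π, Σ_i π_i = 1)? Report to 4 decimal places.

Balance equations π_j = Σ_i π_i·P[i][j]:
  π_0 = 1/2·π_0 + 1/6·π_1 + 1/4·π_2
  π_1 = 1/3·π_0 + 1/12·π_1 + 5/12·π_2
  normalize: π_0 + π_1 + π_2 = 1
Solving the linear system gives exactly π = [43/143, 42/143, 58/143].

π = [0.3007, 0.2937, 0.4056]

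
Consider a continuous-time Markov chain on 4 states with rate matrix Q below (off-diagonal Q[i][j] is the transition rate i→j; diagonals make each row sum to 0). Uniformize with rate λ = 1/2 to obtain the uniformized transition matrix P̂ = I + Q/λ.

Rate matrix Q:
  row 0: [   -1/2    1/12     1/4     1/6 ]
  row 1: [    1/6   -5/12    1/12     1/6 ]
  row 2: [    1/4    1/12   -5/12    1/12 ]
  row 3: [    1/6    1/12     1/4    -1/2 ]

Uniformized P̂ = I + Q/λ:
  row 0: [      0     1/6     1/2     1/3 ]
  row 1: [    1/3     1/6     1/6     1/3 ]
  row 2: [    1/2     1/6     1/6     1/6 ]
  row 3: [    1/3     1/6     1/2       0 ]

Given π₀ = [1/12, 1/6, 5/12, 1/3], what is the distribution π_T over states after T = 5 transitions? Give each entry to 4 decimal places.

π = [0.2934, 0.1667, 0.3330, 0.2070]

t=0: π = [0.0833, 0.1667, 0.4167, 0.3333]
t=1: π = [0.3750, 0.1667, 0.3056, 0.1528]
t=2: π = [0.2593, 0.1667, 0.3426, 0.2315]
t=3: π = [0.3040, 0.1667, 0.3302, 0.1991]
t=4: π = [0.2870, 0.1667, 0.3344, 0.2119]
t=5: π = [0.2934, 0.1667, 0.3330, 0.2070]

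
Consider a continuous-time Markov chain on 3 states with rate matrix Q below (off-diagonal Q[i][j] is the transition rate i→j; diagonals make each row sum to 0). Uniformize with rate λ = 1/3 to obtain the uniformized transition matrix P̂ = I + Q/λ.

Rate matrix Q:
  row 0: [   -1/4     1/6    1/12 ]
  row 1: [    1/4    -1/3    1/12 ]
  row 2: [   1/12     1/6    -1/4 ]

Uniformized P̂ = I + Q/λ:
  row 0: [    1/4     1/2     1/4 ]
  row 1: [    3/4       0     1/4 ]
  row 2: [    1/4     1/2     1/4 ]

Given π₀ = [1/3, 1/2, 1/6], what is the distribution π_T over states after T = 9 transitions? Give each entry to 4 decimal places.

t=0: π = [0.3333, 0.5000, 0.1667]
t=1: π = [0.5000, 0.2500, 0.2500]
t=2: π = [0.3750, 0.3750, 0.2500]
t=3: π = [0.4375, 0.3125, 0.2500]
t=4: π = [0.4063, 0.3438, 0.2500]
t=5: π = [0.4219, 0.3281, 0.2500]
t=6: π = [0.4141, 0.3359, 0.2500]
t=7: π = [0.4180, 0.3320, 0.2500]
t=8: π = [0.4160, 0.3340, 0.2500]
t=9: π = [0.4170, 0.3330, 0.2500]

π = [0.4170, 0.3330, 0.2500]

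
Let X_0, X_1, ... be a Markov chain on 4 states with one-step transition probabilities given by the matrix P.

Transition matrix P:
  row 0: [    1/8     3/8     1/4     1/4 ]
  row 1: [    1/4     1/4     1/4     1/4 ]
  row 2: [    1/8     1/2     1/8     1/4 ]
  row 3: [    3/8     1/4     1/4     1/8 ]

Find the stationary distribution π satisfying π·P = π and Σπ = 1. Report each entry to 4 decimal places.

π = [0.2222, 0.3333, 0.2222, 0.2222]

Balance equations π_j = Σ_i π_i·P[i][j]:
  π_0 = 1/8·π_0 + 1/4·π_1 + 1/8·π_2 + 3/8·π_3
  π_1 = 3/8·π_0 + 1/4·π_1 + 1/2·π_2 + 1/4·π_3
  π_2 = 1/4·π_0 + 1/4·π_1 + 1/8·π_2 + 1/4·π_3
  normalize: π_0 + π_1 + π_2 + π_3 = 1
Solving the linear system gives exactly π = [2/9, 1/3, 2/9, 2/9].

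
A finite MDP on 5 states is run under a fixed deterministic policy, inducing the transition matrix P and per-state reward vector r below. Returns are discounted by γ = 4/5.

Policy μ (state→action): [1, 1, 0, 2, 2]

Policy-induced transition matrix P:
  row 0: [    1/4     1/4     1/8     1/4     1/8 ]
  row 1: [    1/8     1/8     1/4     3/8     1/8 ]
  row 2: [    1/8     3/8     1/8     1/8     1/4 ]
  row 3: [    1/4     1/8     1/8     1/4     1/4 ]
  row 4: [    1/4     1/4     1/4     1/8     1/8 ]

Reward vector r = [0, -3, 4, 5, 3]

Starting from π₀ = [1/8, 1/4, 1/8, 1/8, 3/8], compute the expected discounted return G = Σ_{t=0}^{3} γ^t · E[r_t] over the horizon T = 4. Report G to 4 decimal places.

G = 4.8726

t=0: π = [0.1250, 0.2500, 0.1250, 0.1250, 0.3750], E[r] = 1.5000, γ^t·E[r] = 1.500000, running G = 1.500000
t=1: π = [0.2031, 0.2188, 0.2031, 0.2188, 0.1563], E[r] = 1.7188, γ^t·E[r] = 1.375000, running G = 2.875000
t=2: π = [0.1973, 0.2207, 0.1719, 0.2324, 0.1777], E[r] = 1.7207, γ^t·E[r] = 1.101250, running G = 3.976250
t=3: π = [0.2009, 0.2148, 0.1748, 0.2339, 0.1755], E[r] = 1.7507, γ^t·E[r] = 0.896375, running G = 4.872625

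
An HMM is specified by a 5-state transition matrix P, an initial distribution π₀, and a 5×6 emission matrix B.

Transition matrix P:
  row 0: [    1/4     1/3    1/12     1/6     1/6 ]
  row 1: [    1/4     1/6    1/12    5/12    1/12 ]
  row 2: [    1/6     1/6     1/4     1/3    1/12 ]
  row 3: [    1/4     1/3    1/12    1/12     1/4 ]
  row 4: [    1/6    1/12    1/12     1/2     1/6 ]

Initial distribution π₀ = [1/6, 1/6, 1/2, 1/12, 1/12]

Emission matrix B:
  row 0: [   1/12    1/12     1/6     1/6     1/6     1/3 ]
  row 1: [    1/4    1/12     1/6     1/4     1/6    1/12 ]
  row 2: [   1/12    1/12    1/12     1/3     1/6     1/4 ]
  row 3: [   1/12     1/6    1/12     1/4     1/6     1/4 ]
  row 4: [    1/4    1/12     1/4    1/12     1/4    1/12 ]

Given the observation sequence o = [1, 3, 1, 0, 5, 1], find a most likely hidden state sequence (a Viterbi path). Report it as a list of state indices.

t=0: δ = [1.389e-02, 1.389e-02, 4.167e-02, 1.389e-02, 6.944e-03]  (obs o_0=1)
t=1: δ = [1.157e-03, 1.736e-03, 3.472e-03, 3.472e-03, 2.894e-04]  ψ = [2, 2, 2, 2, 2]  (obs o_1=3)
t=2: δ = [7.234e-05, 9.645e-05, 7.234e-05, 1.929e-04, 7.234e-05]  ψ = [3, 3, 2, 2, 3]  (obs o_2=1)
t=3: δ = [4.019e-06, 1.608e-05, 1.507e-06, 3.349e-06, 1.206e-05]  ψ = [3, 3, 2, 1, 3]  (obs o_3=0)
t=4: δ = [1.340e-06, 2.233e-07, 3.349e-07, 1.674e-06, 1.674e-07]  ψ = [1, 1, 1, 1, 4]  (obs o_4=5)
t=5: δ = [3.489e-08, 4.651e-08, 1.163e-08, 3.721e-08, 3.489e-08]  ψ = [3, 3, 3, 0, 3]  (obs o_5=1)
backtrack: best end state = 1; path = [2, 2, 3, 1, 3, 1]

path = [2, 2, 3, 1, 3, 1]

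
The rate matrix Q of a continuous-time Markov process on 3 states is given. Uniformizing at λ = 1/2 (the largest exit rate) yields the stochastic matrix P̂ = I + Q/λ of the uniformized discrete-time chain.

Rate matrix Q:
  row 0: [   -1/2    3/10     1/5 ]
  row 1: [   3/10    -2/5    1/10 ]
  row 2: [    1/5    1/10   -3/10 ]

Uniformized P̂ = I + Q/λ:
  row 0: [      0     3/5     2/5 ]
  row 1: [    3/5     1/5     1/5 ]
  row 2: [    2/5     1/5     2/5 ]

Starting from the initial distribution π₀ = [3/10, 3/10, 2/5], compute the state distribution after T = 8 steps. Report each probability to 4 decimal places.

π = [0.3332, 0.3334, 0.3334]

t=0: π = [0.3000, 0.3000, 0.4000]
t=1: π = [0.3400, 0.3200, 0.3400]
t=2: π = [0.3280, 0.3360, 0.3360]
t=3: π = [0.3360, 0.3312, 0.3328]
t=4: π = [0.3318, 0.3344, 0.3338]
t=5: π = [0.3341, 0.3327, 0.3331]
t=6: π = [0.3329, 0.3337, 0.3335]
t=7: π = [0.3336, 0.3332, 0.3333]
t=8: π = [0.3332, 0.3334, 0.3334]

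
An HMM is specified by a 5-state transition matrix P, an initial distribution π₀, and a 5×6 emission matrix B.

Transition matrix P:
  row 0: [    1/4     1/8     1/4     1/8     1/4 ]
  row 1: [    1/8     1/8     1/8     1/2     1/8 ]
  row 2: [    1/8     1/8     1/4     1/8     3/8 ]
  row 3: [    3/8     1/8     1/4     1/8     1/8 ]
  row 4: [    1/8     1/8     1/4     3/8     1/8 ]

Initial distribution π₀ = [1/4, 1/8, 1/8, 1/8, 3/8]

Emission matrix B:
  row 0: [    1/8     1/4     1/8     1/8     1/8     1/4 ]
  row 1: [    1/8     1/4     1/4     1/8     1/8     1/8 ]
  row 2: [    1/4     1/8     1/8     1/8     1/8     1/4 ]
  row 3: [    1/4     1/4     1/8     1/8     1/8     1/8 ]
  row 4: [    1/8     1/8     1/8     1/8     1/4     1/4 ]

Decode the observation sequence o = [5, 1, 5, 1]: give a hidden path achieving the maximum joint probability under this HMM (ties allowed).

path = [4, 3, 0, 0]

t=0: δ = [6.250e-02, 1.562e-02, 3.125e-02, 1.562e-02, 9.375e-02]  (obs o_0=5)
t=1: δ = [3.906e-03, 2.930e-03, 2.930e-03, 8.789e-03, 1.953e-03]  ψ = [0, 4, 4, 4, 0]  (obs o_1=1)
t=2: δ = [8.240e-04, 1.373e-04, 5.493e-04, 1.831e-04, 2.747e-04]  ψ = [3, 3, 3, 1, 2]  (obs o_2=5)
t=3: δ = [5.150e-05, 2.575e-05, 2.575e-05, 2.575e-05, 2.575e-05]  ψ = [0, 0, 0, 0, 0]  (obs o_3=1)
backtrack: best end state = 0; path = [4, 3, 0, 0]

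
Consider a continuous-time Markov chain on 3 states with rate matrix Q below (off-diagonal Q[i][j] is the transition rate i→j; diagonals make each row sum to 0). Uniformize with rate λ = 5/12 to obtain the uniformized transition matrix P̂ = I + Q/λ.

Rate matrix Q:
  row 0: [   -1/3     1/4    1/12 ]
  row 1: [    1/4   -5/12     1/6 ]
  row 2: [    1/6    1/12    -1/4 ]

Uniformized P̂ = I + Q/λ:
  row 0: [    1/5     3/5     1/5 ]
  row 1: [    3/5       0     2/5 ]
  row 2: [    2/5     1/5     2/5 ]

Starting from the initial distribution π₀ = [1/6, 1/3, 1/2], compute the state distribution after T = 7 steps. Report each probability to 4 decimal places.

t=0: π = [0.1667, 0.3333, 0.5000]
t=1: π = [0.4333, 0.2000, 0.3667]
t=2: π = [0.3533, 0.3333, 0.3133]
t=3: π = [0.3960, 0.2747, 0.3293]
t=4: π = [0.3757, 0.3035, 0.3208]
t=5: π = [0.3855, 0.2896, 0.3249]
t=6: π = [0.3808, 0.2963, 0.3229]
t=7: π = [0.3831, 0.2931, 0.3238]

π = [0.3831, 0.2931, 0.3238]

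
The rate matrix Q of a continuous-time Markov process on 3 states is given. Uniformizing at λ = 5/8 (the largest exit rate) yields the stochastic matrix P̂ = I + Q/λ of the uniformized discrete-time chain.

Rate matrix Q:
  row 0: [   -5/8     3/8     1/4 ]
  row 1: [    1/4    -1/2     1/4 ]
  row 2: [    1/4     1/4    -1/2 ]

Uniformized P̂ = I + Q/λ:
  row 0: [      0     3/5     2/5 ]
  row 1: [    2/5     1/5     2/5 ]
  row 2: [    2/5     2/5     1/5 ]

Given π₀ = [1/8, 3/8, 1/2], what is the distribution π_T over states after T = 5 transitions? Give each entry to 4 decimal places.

t=0: π = [0.1250, 0.3750, 0.5000]
t=1: π = [0.3500, 0.3500, 0.3000]
t=2: π = [0.2600, 0.4000, 0.3400]
t=3: π = [0.2960, 0.3720, 0.3320]
t=4: π = [0.2816, 0.3848, 0.3336]
t=5: π = [0.2874, 0.3794, 0.3333]

π = [0.2874, 0.3794, 0.3333]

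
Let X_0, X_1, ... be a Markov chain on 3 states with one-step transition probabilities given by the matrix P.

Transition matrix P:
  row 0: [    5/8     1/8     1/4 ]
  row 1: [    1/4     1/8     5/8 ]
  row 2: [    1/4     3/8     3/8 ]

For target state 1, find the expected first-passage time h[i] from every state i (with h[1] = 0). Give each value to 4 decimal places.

First-step conditioning: h[1] = 0; for i ≠ 1, h[i] = 1 + Σ_k P[i][k]·h[k].
  h[0] = 1 + 5/8·h[0] + 1/4·h[2]
  h[2] = 1 + 1/4·h[0] + 3/8·h[2]
Solving the 2×2 linear system over states ≠ 1 gives exactly h = [56/11, 0, 40/11] (h[1] = 0 is the target).

h = [5.0909, 0.0000, 3.6364]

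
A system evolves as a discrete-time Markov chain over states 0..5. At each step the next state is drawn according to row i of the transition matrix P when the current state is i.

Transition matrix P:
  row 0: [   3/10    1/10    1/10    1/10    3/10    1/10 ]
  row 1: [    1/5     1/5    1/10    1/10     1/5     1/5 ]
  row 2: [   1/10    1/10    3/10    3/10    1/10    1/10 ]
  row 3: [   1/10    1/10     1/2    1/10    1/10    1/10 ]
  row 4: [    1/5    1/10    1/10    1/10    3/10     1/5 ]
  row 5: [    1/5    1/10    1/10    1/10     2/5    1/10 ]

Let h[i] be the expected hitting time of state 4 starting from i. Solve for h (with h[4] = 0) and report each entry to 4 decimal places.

First-step conditioning: h[4] = 0; for i ≠ 4, h[i] = 1 + Σ_k P[i][k]·h[k].
  h[0] = 1 + 3/10·h[0] + 1/10·h[1] + 1/10·h[2] + 1/10·h[3] + 1/10·h[5]
  h[1] = 1 + 1/5·h[0] + 1/5·h[1] + 1/10·h[2] + 1/10·h[3] + 1/5·h[5]
  h[2] = 1 + 1/10·h[0] + 1/10·h[1] + 3/10·h[2] + 3/10·h[3] + 1/10·h[5]
  h[3] = 1 + 1/10·h[0] + 1/10·h[1] + 1/2·h[2] + 1/10·h[3] + 1/10·h[5]
  h[5] = 1 + 1/5·h[0] + 1/10·h[1] + 1/10·h[2] + 1/10·h[3] + 1/10·h[5]
Solving the 5×5 linear system over states ≠ 4 gives exactly h = [30/7, 33/7, 40/7, 40/7, 0, 27/7] (h[4] = 0 is the target).

h = [4.2857, 4.7143, 5.7143, 5.7143, 0.0000, 3.8571]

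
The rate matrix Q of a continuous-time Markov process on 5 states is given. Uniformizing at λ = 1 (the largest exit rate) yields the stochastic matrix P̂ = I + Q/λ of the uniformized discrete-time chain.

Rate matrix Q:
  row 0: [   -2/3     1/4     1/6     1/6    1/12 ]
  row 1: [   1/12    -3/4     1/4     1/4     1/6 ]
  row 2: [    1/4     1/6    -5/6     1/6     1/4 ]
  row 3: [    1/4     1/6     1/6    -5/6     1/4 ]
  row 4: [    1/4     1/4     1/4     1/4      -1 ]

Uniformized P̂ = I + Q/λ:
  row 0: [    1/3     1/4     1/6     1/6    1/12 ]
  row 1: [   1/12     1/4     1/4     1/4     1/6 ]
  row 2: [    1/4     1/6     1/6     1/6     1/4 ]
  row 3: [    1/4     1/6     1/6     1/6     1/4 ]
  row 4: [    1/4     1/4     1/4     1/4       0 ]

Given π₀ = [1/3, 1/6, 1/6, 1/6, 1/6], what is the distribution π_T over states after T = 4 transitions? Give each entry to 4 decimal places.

π = [0.2332, 0.2170, 0.1976, 0.1976, 0.1545]

t=0: π = [0.3333, 0.1667, 0.1667, 0.1667, 0.1667]
t=1: π = [0.2500, 0.2222, 0.1944, 0.1944, 0.1389]
t=2: π = [0.2338, 0.2176, 0.1968, 0.1968, 0.1551]
t=3: π = [0.2332, 0.2172, 0.1977, 0.1977, 0.1541]
t=4: π = [0.2332, 0.2170, 0.1976, 0.1976, 0.1545]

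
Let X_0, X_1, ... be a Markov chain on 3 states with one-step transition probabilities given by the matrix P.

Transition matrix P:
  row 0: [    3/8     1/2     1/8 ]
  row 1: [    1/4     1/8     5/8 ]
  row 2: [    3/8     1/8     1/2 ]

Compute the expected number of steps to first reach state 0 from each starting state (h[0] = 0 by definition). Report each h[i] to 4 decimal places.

h = [0.0000, 3.1304, 2.7826]

First-step conditioning: h[0] = 0; for i ≠ 0, h[i] = 1 + Σ_k P[i][k]·h[k].
  h[1] = 1 + 1/8·h[1] + 5/8·h[2]
  h[2] = 1 + 1/8·h[1] + 1/2·h[2]
Solving the 2×2 linear system over states ≠ 0 gives exactly h = [0, 72/23, 64/23] (h[0] = 0 is the target).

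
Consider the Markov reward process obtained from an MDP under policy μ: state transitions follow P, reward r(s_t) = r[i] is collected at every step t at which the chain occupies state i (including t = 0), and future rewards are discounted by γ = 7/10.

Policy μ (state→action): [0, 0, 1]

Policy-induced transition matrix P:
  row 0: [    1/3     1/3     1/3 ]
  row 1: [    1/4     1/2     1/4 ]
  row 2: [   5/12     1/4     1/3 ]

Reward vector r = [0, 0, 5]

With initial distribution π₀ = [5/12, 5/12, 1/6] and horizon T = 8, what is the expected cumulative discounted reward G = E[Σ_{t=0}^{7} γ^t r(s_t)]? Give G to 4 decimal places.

t=0: π = [0.4167, 0.4167, 0.1667], E[r] = 0.8333, γ^t·E[r] = 0.833333, running G = 0.833333
t=1: π = [0.3125, 0.3889, 0.2986], E[r] = 1.4931, γ^t·E[r] = 1.045139, running G = 1.878472
t=2: π = [0.3258, 0.3733, 0.3009], E[r] = 1.5046, γ^t·E[r] = 0.737269, running G = 2.615741
t=3: π = [0.3273, 0.3705, 0.3022], E[r] = 1.5111, γ^t·E[r] = 0.518321, running G = 3.134062
t=4: π = [0.3276, 0.3699, 0.3025], E[r] = 1.5123, γ^t·E[r] = 0.363105, running G = 3.497166
t=5: π = [0.3277, 0.3698, 0.3025], E[r] = 1.5125, γ^t·E[r] = 0.254213, running G = 3.751380
t=6: π = [0.3277, 0.3698, 0.3025], E[r] = 1.5126, γ^t·E[r] = 0.177955, running G = 3.929335
t=7: π = [0.3277, 0.3697, 0.3025], E[r] = 1.5126, γ^t·E[r] = 0.124569, running G = 4.053904

G = 4.0539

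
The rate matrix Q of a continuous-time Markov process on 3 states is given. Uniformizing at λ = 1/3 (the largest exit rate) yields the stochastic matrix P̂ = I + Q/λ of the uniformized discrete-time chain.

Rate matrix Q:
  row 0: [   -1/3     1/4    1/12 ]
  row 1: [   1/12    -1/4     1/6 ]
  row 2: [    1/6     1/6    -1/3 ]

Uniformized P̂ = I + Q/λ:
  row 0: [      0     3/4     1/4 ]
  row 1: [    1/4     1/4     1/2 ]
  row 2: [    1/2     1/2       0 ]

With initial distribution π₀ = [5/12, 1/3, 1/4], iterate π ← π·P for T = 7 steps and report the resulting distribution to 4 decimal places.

t=0: π = [0.4167, 0.3333, 0.2500]
t=1: π = [0.2083, 0.5208, 0.2708]
t=2: π = [0.2656, 0.4219, 0.3125]
t=3: π = [0.2617, 0.4609, 0.2773]
t=4: π = [0.2539, 0.4502, 0.2959]
t=5: π = [0.2605, 0.4509, 0.2886]
t=6: π = [0.2570, 0.4524, 0.2906]
t=7: π = [0.2584, 0.4512, 0.2905]

π = [0.2584, 0.4512, 0.2905]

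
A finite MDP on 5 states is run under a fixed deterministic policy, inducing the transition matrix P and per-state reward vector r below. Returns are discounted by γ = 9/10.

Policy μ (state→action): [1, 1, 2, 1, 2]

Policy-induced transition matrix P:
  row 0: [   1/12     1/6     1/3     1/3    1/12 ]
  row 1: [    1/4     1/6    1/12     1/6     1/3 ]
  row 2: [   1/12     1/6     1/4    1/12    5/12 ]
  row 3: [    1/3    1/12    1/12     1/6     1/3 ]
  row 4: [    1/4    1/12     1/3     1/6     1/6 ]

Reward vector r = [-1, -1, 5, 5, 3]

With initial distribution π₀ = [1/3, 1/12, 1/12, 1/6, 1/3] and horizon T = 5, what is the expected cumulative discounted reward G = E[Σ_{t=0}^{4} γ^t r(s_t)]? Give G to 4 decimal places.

G = 9.7966

t=0: π = [0.3333, 0.0833, 0.0833, 0.1667, 0.3333], E[r] = 1.8333, γ^t·E[r] = 1.833333, running G = 1.833333
t=1: π = [0.1944, 0.1250, 0.2639, 0.2153, 0.2014], E[r] = 2.6806, γ^t·E[r] = 2.412500, running G = 4.245833
t=2: π = [0.1916, 0.1319, 0.2263, 0.1771, 0.2731], E[r] = 2.5127, γ^t·E[r] = 2.035313, running G = 6.281146
t=3: π = [0.1951, 0.1291, 0.2372, 0.1797, 0.2588], E[r] = 2.5368, γ^t·E[r] = 1.849359, running G = 8.130505
t=4: π = [0.1929, 0.1301, 0.2363, 0.1794, 0.2612], E[r] = 2.5393, γ^t·E[r] = 1.666063, running G = 9.796569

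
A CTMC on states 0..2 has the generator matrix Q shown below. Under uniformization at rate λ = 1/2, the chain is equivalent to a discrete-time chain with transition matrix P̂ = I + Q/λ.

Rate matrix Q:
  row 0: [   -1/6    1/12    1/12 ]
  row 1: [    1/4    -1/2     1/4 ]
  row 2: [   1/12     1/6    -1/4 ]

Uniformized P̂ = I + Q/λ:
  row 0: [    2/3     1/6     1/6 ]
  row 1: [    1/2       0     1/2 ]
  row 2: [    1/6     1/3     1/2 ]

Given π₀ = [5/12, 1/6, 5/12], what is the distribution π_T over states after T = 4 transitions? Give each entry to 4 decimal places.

t=0: π = [0.4167, 0.1667, 0.4167]
t=1: π = [0.4306, 0.2083, 0.3611]
t=2: π = [0.4514, 0.1921, 0.3565]
t=3: π = [0.4564, 0.1941, 0.3495]
t=4: π = [0.4596, 0.1926, 0.3479]

π = [0.4596, 0.1926, 0.3479]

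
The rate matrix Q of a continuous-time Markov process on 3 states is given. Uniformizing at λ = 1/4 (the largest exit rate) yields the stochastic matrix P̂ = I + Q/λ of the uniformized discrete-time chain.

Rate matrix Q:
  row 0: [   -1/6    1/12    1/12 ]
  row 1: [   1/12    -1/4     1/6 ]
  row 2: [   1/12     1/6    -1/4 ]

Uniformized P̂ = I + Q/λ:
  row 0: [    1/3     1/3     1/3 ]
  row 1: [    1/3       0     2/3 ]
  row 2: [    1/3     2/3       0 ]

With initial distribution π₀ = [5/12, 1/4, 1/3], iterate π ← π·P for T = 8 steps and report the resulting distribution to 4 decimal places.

π = [0.3333, 0.3317, 0.3350]

t=0: π = [0.4167, 0.2500, 0.3333]
t=1: π = [0.3333, 0.3611, 0.3056]
t=2: π = [0.3333, 0.3148, 0.3519]
t=3: π = [0.3333, 0.3457, 0.3210]
t=4: π = [0.3333, 0.3251, 0.3416]
t=5: π = [0.3333, 0.3388, 0.3278]
t=6: π = [0.3333, 0.3297, 0.3370]
t=7: π = [0.3333, 0.3358, 0.3309]
t=8: π = [0.3333, 0.3317, 0.3350]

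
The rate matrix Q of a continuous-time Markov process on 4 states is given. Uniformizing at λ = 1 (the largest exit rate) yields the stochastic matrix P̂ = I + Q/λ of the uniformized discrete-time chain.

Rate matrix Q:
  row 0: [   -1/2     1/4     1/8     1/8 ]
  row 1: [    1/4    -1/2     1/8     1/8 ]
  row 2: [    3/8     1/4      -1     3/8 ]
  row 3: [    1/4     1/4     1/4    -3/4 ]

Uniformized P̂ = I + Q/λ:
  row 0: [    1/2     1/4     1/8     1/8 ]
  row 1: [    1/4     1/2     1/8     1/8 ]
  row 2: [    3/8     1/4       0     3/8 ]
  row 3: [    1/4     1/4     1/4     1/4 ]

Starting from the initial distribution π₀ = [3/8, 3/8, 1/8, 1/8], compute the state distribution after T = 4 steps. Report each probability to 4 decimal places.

t=0: π = [0.3750, 0.3750, 0.1250, 0.1250]
t=1: π = [0.3594, 0.3438, 0.1250, 0.1719]
t=2: π = [0.3555, 0.3359, 0.1309, 0.1777]
t=3: π = [0.3552, 0.3340, 0.1309, 0.1799]
t=4: π = [0.3552, 0.3335, 0.1311, 0.1802]

π = [0.3552, 0.3335, 0.1311, 0.1802]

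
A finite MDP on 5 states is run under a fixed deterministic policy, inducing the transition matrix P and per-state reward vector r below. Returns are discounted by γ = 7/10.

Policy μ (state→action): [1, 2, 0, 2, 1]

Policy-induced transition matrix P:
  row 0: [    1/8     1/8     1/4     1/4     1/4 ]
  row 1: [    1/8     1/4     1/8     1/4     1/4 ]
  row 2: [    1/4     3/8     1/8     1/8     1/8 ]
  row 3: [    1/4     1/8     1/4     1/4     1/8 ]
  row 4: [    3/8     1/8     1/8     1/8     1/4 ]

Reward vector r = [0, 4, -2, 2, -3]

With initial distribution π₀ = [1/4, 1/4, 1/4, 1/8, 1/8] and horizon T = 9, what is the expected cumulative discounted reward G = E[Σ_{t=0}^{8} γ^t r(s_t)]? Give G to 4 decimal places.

t=0: π = [0.2500, 0.2500, 0.2500, 0.1250, 0.1250], E[r] = 0.3750, γ^t·E[r] = 0.375000, running G = 0.375000
t=1: π = [0.2031, 0.2188, 0.1719, 0.2031, 0.2031], E[r] = 0.3281, γ^t·E[r] = 0.229688, running G = 0.604688
t=2: π = [0.2227, 0.1953, 0.1758, 0.2031, 0.2031], E[r] = 0.2266, γ^t·E[r] = 0.111016, running G = 0.715703
t=3: π = [0.2231, 0.1934, 0.1782, 0.2026, 0.2026], E[r] = 0.2144, γ^t·E[r] = 0.073524, running G = 0.789227
t=4: π = [0.2233, 0.1937, 0.1782, 0.2024, 0.2024], E[r] = 0.2161, γ^t·E[r] = 0.051877, running G = 0.841104
t=5: π = [0.2232, 0.1938, 0.1782, 0.2024, 0.2024], E[r] = 0.2162, γ^t·E[r] = 0.036345, running G = 0.877449
t=6: π = [0.2232, 0.1938, 0.1782, 0.2024, 0.2024], E[r] = 0.2163, γ^t·E[r] = 0.025444, running G = 0.902893
t=7: π = [0.2232, 0.1938, 0.1782, 0.2024, 0.2024], E[r] = 0.2163, γ^t·E[r] = 0.017810, running G = 0.920703
t=8: π = [0.2232, 0.1938, 0.1782, 0.2024, 0.2024], E[r] = 0.2163, γ^t·E[r] = 0.012467, running G = 0.933170

G = 0.9332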